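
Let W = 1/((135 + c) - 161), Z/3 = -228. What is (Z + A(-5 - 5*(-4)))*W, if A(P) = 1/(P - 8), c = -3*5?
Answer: 4787/287 ≈ 16.679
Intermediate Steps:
c = -15
A(P) = 1/(-8 + P)
Z = -684 (Z = 3*(-228) = -684)
W = -1/41 (W = 1/((135 - 15) - 161) = 1/(120 - 161) = 1/(-41) = -1/41 ≈ -0.024390)
(Z + A(-5 - 5*(-4)))*W = (-684 + 1/(-8 + (-5 - 5*(-4))))*(-1/41) = (-684 + 1/(-8 + (-5 + 20)))*(-1/41) = (-684 + 1/(-8 + 15))*(-1/41) = (-684 + 1/7)*(-1/41) = (-684 + ⅐)*(-1/41) = -4787/7*(-1/41) = 4787/287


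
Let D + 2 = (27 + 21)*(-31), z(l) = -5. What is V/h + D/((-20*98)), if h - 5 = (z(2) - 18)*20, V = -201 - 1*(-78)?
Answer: 13129/12740 ≈ 1.0305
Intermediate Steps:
V = -123 (V = -201 + 78 = -123)
D = -1490 (D = -2 + (27 + 21)*(-31) = -2 + 48*(-31) = -2 - 1488 = -1490)
h = -455 (h = 5 + (-5 - 18)*20 = 5 - 23*20 = 5 - 460 = -455)
V/h + D/((-20*98)) = -123/(-455) - 1490/((-20*98)) = -123*(-1/455) - 1490/(-1960) = 123/455 - 1490*(-1/1960) = 123/455 + 149/196 = 13129/12740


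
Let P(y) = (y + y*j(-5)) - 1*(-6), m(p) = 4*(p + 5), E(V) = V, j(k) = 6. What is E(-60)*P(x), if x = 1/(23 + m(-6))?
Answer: -7260/19 ≈ -382.11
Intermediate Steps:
m(p) = 20 + 4*p (m(p) = 4*(5 + p) = 20 + 4*p)
x = 1/19 (x = 1/(23 + (20 + 4*(-6))) = 1/(23 + (20 - 24)) = 1/(23 - 4) = 1/19 ≈ 0.052632)
P(y) = 6 + 7*y (P(y) = (y + y*6) - 1*(-6) = (y + 6*y) + 6 = 7*y + 6 = 6 + 7*y)
E(-60)*P(x) = -60*(6 + 7*(1/19)) = -60*(6 + 7/19) = -60*121/19 = -7260/19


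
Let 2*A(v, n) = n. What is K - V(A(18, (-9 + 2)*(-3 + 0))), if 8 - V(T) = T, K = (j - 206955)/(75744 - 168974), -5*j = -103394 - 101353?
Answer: 1995403/466150 ≈ 4.2806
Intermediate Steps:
j = 204747/5 (j = -(-103394 - 101353)/5 = -⅕*(-204747) = 204747/5 ≈ 40949.)
A(v, n) = n/2
K = 415014/233075 (K = (204747/5 - 206955)/(75744 - 168974) = -830028/5/(-93230) = -830028/5*(-1/93230) = 415014/233075 ≈ 1.7806)
V(T) = 8 - T
K - V(A(18, (-9 + 2)*(-3 + 0))) = 415014/233075 - (8 - (-9 + 2)*(-3 + 0)/2) = 415014/233075 - (8 - (-7*(-3))/2) = 415014/233075 - (8 - 21/2) = 415014/233075 - 1*(-5/2) = 415014/233075 + 5/2 = 1995403/466150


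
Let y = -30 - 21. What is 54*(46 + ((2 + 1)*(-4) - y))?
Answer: 4590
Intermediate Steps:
y = -51
54*(46 + ((2 + 1)*(-4) - y)) = 54*(46 + ((2 + 1)*(-4) - 1*(-51))) = 54*(46 + (3*(-4) + 51)) = 54*(46 + (-12 + 51)) = 54*(46 + 39) = 54*85 = 4590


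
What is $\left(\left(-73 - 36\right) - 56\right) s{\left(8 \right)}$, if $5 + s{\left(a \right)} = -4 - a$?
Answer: $2805$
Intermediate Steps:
$s{\left(a \right)} = -9 - a$ ($s{\left(a \right)} = -5 - \left(4 + a\right) = -9 - a$)
$\left(\left(-73 - 36\right) - 56\right) s{\left(8 \right)} = \left(\left(-73 - 36\right) - 56\right) \left(-9 - 8\right) = \left(-109 - 56\right) \left(-17\right) = \left(-165\right) \left(-17\right) = 2805$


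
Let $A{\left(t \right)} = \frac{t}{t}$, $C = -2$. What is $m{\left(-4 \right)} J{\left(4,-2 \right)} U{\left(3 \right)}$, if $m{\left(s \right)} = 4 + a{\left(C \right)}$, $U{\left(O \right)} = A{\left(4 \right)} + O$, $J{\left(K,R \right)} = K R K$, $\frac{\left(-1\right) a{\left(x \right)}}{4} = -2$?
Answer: $-1536$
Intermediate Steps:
$a{\left(x \right)} = 8$ ($a{\left(x \right)} = \left(-4\right) \left(-2\right) = 8$)
$A{\left(t \right)} = 1$
$J{\left(K,R \right)} = R K^{2}$
$U{\left(O \right)} = 1 + O$
$m{\left(s \right)} = 12$ ($m{\left(s \right)} = 4 + 8 = 12$)
$m{\left(-4 \right)} J{\left(4,-2 \right)} U{\left(3 \right)} = 12 \left(- 2 \cdot 4^{2}\right) \left(1 + 3\right) = 12 \left(\left(-2\right) 16\right) 4 = 12 \left(-32\right) 4 = \left(-384\right) 4 = -1536$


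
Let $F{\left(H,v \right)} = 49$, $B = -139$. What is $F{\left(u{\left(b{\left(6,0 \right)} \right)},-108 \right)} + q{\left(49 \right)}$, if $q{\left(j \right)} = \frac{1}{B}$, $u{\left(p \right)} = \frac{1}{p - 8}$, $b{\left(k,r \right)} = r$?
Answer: $\frac{6810}{139} \approx 48.993$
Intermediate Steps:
$u{\left(p \right)} = \frac{1}{-8 + p}$
$q{\left(j \right)} = - \frac{1}{139}$ ($q{\left(j \right)} = \frac{1}{-139} = - \frac{1}{139}$)
$F{\left(u{\left(b{\left(6,0 \right)} \right)},-108 \right)} + q{\left(49 \right)} = 49 - \frac{1}{139} = \frac{6810}{139}$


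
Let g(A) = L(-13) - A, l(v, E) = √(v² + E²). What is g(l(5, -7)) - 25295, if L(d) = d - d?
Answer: -25295 - √74 ≈ -25304.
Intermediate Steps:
l(v, E) = √(E² + v²)
L(d) = 0
g(A) = -A (g(A) = 0 - A = -A)
g(l(5, -7)) - 25295 = -√((-7)² + 5²) - 25295 = -√(49 + 25) - 25295 = -√74 - 25295 = -25295 - √74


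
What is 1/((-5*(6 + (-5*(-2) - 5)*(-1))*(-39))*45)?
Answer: 1/8775 ≈ 0.00011396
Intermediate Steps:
1/((-5*(6 + (-5*(-2) - 5)*(-1))*(-39))*45) = 1/((-5*(6 + (10 - 5)*(-1))*(-39))*45) = 1/((-5*(6 + 5*(-1))*(-39))*45) = 1/((-5*(6 - 5)*(-39))*45) = 1/((-5*1*(-39))*45) = 1/(-5*(-39)*45) = 1/(195*45) = 1/8775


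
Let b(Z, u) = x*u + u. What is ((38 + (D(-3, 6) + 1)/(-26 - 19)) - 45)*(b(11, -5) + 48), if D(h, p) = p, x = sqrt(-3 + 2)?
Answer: -13846/45 + 322*I/9 ≈ -307.69 + 35.778*I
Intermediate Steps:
x = I (x = sqrt(-1) = I ≈ 1.0*I)
b(Z, u) = u + I*u (b(Z, u) = I*u + u = u + I*u)
((38 + (D(-3, 6) + 1)/(-26 - 19)) - 45)*(b(11, -5) + 48) = ((38 + (6 + 1)/(-26 - 19)) - 45)*(-5*(1 + I) + 48) = ((38 + 7/(-45)) - 45)*((-5 - 5*I) + 48) = ((38 + 7*(-1/45)) - 45)*(43 - 5*I) = ((38 - 7/45) - 45)*(43 - 5*I) = (1703/45 - 45)*(43 - 5*I) = -322*(43 - 5*I)/45 = -13846/45 + 322*I/9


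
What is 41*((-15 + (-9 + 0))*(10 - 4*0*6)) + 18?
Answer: -9822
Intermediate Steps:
41*((-15 + (-9 + 0))*(10 - 4*0*6)) + 18 = 41*((-15 - 9)*(10 + 0*6)) + 18 = 41*(-24*(10 + 0)) + 18 = 41*(-24*10) + 18 = 41*(-240) + 18 = -9840 + 18 = -9822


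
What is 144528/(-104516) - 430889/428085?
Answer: -26726265901/11185432965 ≈ -2.3894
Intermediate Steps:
144528/(-104516) - 430889/428085 = 144528*(-1/104516) - 430889*1/428085 = -36132/26129 - 430889/428085 = -26726265901/11185432965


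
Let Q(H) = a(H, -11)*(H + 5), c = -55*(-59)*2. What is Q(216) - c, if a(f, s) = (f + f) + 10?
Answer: 91192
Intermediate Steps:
a(f, s) = 10 + 2*f (a(f, s) = 2*f + 10 = 10 + 2*f)
c = 6490 (c = 3245*2 = 6490)
Q(H) = (5 + H)*(10 + 2*H) (Q(H) = (10 + 2*H)*(H + 5) = (10 + 2*H)*(5 + H) = (5 + H)*(10 + 2*H))
Q(216) - c = 2*(5 + 216)² - 1*6490 = 2*221² - 6490 = 2*48841 - 6490 = 97682 - 6490 = 91192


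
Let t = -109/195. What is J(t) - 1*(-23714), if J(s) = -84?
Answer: 23630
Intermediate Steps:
t = -109/195 (t = -109*1/195 = -109/195 ≈ -0.55897)
J(t) - 1*(-23714) = -84 - 1*(-23714) = -84 + 23714 = 23630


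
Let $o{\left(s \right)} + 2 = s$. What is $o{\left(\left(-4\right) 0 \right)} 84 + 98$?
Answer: $-70$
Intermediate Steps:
$o{\left(s \right)} = -2 + s$
$o{\left(\left(-4\right) 0 \right)} 84 + 98 = \left(-2 - 0\right) 84 + 98 = \left(-2 + 0\right) 84 + 98 = \left(-2\right) 84 + 98 = -168 + 98 = -70$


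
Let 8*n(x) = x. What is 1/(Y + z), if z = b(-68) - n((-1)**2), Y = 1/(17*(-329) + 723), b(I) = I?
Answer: -19480/1327079 ≈ -0.014679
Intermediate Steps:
n(x) = x/8
Y = -1/4870 (Y = 1/(-5593 + 723) = 1/(-4870) = -1/4870 ≈ -0.00020534)
z = -545/8 (z = -68 - (-1)**2/8 = -68 - 1/8 = -545/8 ≈ -68.125)
1/(Y + z) = 1/(-1/4870 - 545/8) = 1/(-1327079/19480) = -19480/1327079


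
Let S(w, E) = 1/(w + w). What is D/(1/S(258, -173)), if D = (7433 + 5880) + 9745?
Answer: 3843/86 ≈ 44.686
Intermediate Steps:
S(w, E) = 1/(2*w)
D = 23058 (D = 13313 + 9745 = 23058)
D/(1/S(258, -173)) = 23058/(1/((½)/258)) = 23058/(1/((½)*(1/258))) = 23058/(1/(1/516)) = 23058/516 = 23058*(1/516) = 3843/86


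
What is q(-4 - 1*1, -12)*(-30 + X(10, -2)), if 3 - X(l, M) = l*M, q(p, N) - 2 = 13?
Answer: -105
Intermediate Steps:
q(p, N) = 15 (q(p, N) = 2 + 13 = 15)
X(l, M) = 3 - M*l (X(l, M) = 3 - l*M = 3 - M*l)
q(-4 - 1*1, -12)*(-30 + X(10, -2)) = 15*(-30 + (3 - 1*(-2)*10)) = 15*(-30 + (3 + 20)) = 15*(-30 + 23) = 15*(-7) = -105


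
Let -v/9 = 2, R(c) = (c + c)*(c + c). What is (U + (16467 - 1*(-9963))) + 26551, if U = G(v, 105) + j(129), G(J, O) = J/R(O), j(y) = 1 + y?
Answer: 130121949/2450 ≈ 53111.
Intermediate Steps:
R(c) = 4*c² (R(c) = (2*c)*(2*c) = 4*c²)
v = -18 (v = -9*2 = -18)
G(J, O) = J/(4*O²) (G(J, O) = J/((4*O²)) = J*(1/(4*O²)) = J/(4*O²))
U = 318499/2450 (U = (¼)*(-18)/105² + (1 + 129) = (¼)*(-18)*(1/11025) + 130 = -1/2450 + 130 = 318499/2450 ≈ 130.00)
(U + (16467 - 1*(-9963))) + 26551 = (318499/2450 + (16467 - 1*(-9963))) + 26551 = (318499/2450 + (16467 + 9963)) + 26551 = (318499/2450 + 26430) + 26551 = 65071999/2450 + 26551 = 130121949/2450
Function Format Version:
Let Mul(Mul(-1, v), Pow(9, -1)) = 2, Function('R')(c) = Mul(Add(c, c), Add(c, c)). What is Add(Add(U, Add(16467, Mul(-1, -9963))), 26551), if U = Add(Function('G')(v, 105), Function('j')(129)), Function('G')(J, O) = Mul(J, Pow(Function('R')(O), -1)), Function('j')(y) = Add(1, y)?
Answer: Rational(130121949, 2450) ≈ 53111.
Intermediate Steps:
Function('R')(c) = Mul(4, Pow(c, 2)) (Function('R')(c) = Mul(Mul(2, c), Mul(2, c)) = Mul(4, Pow(c, 2)))
v = -18 (v = Mul(-9, 2) = -18)
Function('G')(J, O) = Mul(Rational(1, 4), J, Pow(O, -2)) (Function('G')(J, O) = Mul(J, Pow(Mul(4, Pow(O, 2)), -1)) = Mul(J, Mul(Rational(1, 4), Pow(O, -2))) = Mul(Rational(1, 4), J, Pow(O, -2)))
U = Rational(318499, 2450) (U = Add(Mul(Rational(1, 4), -18, Pow(105, -2)), Add(1, 129)) = Add(Mul(Rational(1, 4), -18, Rational(1, 11025)), 130) = Add(Rational(-1, 2450), 130) = Rational(318499, 2450) ≈ 130.00)
Add(Add(U, Add(16467, Mul(-1, -9963))), 26551) = Add(Add(Rational(318499, 2450), Add(16467, Mul(-1, -9963))), 26551) = Add(Add(Rational(318499, 2450), Add(16467, 9963)), 26551) = Add(Add(Rational(318499, 2450), 26430), 26551) = Add(Rational(65071999, 2450), 26551) = Rational(130121949, 2450)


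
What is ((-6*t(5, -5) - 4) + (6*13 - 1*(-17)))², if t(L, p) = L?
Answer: 3721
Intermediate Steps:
((-6*t(5, -5) - 4) + (6*13 - 1*(-17)))² = ((-6*5 - 4) + (6*13 - 1*(-17)))² = ((-30 - 4) + (78 + 17))² = (-34 + 95)² = 61² = 3721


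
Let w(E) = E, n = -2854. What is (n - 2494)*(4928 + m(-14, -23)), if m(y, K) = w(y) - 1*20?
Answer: -26173112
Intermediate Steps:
m(y, K) = -20 + y (m(y, K) = y - 1*20 = y - 20 = -20 + y)
(n - 2494)*(4928 + m(-14, -23)) = (-2854 - 2494)*(4928 + (-20 - 14)) = -5348*(4928 - 34) = -5348*4894 = -26173112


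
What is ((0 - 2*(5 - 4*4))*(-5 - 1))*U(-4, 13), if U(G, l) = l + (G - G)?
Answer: -1716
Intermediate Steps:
U(G, l) = l (U(G, l) = l + 0 = l)
((0 - 2*(5 - 4*4))*(-5 - 1))*U(-4, 13) = ((0 - 2*(5 - 4*4))*(-5 - 1))*13 = ((0 - 2*(5 - 16))*(-6))*13 = ((0 - 2*(-11))*(-6))*13 = ((0 + 22)*(-6))*13 = (22*(-6))*13 = -132*13 = -1716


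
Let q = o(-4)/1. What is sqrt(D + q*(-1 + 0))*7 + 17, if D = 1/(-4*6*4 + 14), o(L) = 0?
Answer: 17 + 7*I*sqrt(82)/82 ≈ 17.0 + 0.77302*I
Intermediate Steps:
q = 0 (q = 0/1 = 0*1 = 0)
D = -1/82 (D = 1/(-24*4 + 14) = 1/(-96 + 14) = 1/(-82) = -1/82 ≈ -0.012195)
sqrt(D + q*(-1 + 0))*7 + 17 = sqrt(-1/82 + 0*(-1 + 0))*7 + 17 = sqrt(-1/82 + 0*(-1))*7 + 17 = sqrt(-1/82 + 0)*7 + 17 = sqrt(-1/82)*7 + 17 = (I*sqrt(82)/82)*7 + 17 = 7*I*sqrt(82)/82 + 17 = 17 + 7*I*sqrt(82)/82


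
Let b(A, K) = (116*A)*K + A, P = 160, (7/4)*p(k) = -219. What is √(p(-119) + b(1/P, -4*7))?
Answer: I*√11402230/280 ≈ 12.06*I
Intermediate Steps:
p(k) = -876/7 (p(k) = (4/7)*(-219) = -876/7)
b(A, K) = A + 116*A*K (b(A, K) = 116*A*K + A = A + 116*A*K)
√(p(-119) + b(1/P, -4*7)) = √(-876/7 + (1 + 116*(-4*7))/160) = √(-876/7 + (1 + 116*(-28))/160) = √(-876/7 + (1 - 3248)/160) = √(-876/7 + (1/160)*(-3247)) = √(-876/7 - 3247/160) = √(-162889/1120) = I*√11402230/280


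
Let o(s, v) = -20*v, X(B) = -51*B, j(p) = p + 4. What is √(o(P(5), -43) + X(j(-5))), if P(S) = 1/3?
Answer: √911 ≈ 30.183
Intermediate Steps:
j(p) = 4 + p
P(S) = ⅓
√(o(P(5), -43) + X(j(-5))) = √(-20*(-43) - 51*(4 - 5)) = √(860 - 51*(-1)) = √(860 + 51) = √911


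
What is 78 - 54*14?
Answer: -678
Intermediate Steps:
78 - 54*14 = 78 - 756 = -678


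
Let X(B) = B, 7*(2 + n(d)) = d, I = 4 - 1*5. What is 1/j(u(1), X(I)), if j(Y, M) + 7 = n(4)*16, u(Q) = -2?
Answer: -7/209 ≈ -0.033493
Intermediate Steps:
I = -1 (I = 4 - 5 = -1)
n(d) = -2 + d/7
j(Y, M) = -209/7 (j(Y, M) = -7 + (-2 + (⅐)*4)*16 = -7 + (-2 + 4/7)*16 = -7 - 10/7*16 = -7 - 160/7 = -209/7)
1/j(u(1), X(I)) = 1/(-209/7) = -7/209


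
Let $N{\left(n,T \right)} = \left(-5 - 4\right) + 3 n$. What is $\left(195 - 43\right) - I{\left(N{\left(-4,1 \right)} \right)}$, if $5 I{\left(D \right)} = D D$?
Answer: $\frac{319}{5} \approx 63.8$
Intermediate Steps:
$N{\left(n,T \right)} = -9 + 3 n$
$I{\left(D \right)} = \frac{D^{2}}{5}$ ($I{\left(D \right)} = \frac{D D}{5} = \frac{D^{2}}{5}$)
$\left(195 - 43\right) - I{\left(N{\left(-4,1 \right)} \right)} = \left(195 - 43\right) - \frac{\left(-9 + 3 \left(-4\right)\right)^{2}}{5} = \left(195 - 43\right) - \frac{\left(-9 - 12\right)^{2}}{5} = 152 - \frac{\left(-21\right)^{2}}{5} = 152 - \frac{1}{5} \cdot 441 = 152 - \frac{441}{5} = \frac{319}{5}$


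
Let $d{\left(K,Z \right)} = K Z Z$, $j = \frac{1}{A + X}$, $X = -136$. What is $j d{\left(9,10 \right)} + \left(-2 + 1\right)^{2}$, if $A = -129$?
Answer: $- \frac{127}{53} \approx -2.3962$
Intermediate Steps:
$j = - \frac{1}{265}$ ($j = \frac{1}{-129 - 136} = \frac{1}{-265} = - \frac{1}{265} \approx -0.0037736$)
$d{\left(K,Z \right)} = K Z^{2}$
$j d{\left(9,10 \right)} + \left(-2 + 1\right)^{2} = - \frac{9 \cdot 10^{2}}{265} + \left(-2 + 1\right)^{2} = - \frac{9 \cdot 100}{265} + \left(-1\right)^{2} = \left(- \frac{1}{265}\right) 900 + 1 = - \frac{180}{53} + 1 = - \frac{127}{53}$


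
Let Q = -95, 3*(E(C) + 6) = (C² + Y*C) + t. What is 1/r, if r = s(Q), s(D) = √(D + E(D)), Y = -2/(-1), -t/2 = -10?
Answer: √6414/4276 ≈ 0.018730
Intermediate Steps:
t = 20 (t = -2*(-10) = 20)
Y = 2 (Y = -2*(-1) = 2)
E(C) = ⅔ + C²/3 + 2*C/3 (E(C) = -6 + ((C² + 2*C) + 20)/3 = -6 + (20 + C² + 2*C)/3 = -6 + (20/3 + C²/3 + 2*C/3) = ⅔ + C²/3 + 2*C/3)
s(D) = √(⅔ + D²/3 + 5*D/3) (s(D) = √(D + (⅔ + D²/3 + 2*D/3)) = √(⅔ + D²/3 + 5*D/3))
r = 2*√6414/3 (r = √(6 + 3*(-95)² + 15*(-95))/3 = √(6 + 3*9025 - 1425)/3 = √(6 + 27075 - 1425)/3 = √25656/3 = (2*√6414)/3 = 2*√6414/3 ≈ 53.392)
1/r = 1/(2*√6414/3) = √6414/4276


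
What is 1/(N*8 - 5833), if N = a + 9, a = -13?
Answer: -1/5865 ≈ -0.00017050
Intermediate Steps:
N = -4 (N = -13 + 9 = -4)
1/(N*8 - 5833) = 1/(-4*8 - 5833) = 1/(-32 - 5833) = 1/(-5865) = -1/5865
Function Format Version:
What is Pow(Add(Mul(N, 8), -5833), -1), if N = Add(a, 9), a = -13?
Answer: Rational(-1, 5865) ≈ -0.00017050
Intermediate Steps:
N = -4 (N = Add(-13, 9) = -4)
Pow(Add(Mul(N, 8), -5833), -1) = Pow(Add(Mul(-4, 8), -5833), -1) = Pow(Add(-32, -5833), -1) = Pow(-5865, -1) = Rational(-1, 5865)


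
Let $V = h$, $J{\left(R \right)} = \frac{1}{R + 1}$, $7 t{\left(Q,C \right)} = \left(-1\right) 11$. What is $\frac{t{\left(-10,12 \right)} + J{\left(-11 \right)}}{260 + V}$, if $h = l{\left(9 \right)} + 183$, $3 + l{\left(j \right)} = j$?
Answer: $- \frac{117}{31430} \approx -0.0037226$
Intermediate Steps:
$t{\left(Q,C \right)} = - \frac{11}{7}$ ($t{\left(Q,C \right)} = \frac{\left(-1\right) 11}{7} = \frac{1}{7} \left(-11\right) = - \frac{11}{7}$)
$l{\left(j \right)} = -3 + j$
$J{\left(R \right)} = \frac{1}{1 + R}$
$h = 189$ ($h = \left(-3 + 9\right) + 183 = 6 + 183 = 189$)
$V = 189$
$\frac{t{\left(-10,12 \right)} + J{\left(-11 \right)}}{260 + V} = \frac{- \frac{11}{7} + \frac{1}{1 - 11}}{260 + 189} = \frac{- \frac{11}{7} + \frac{1}{-10}}{449} = \left(- \frac{11}{7} - \frac{1}{10}\right) \frac{1}{449} = \left(- \frac{117}{70}\right) \frac{1}{449} = - \frac{117}{31430}$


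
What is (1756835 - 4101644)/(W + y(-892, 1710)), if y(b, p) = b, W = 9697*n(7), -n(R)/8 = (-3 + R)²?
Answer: 25213/13356 ≈ 1.8878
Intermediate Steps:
n(R) = -8*(-3 + R)²
W = -1241216 (W = 9697*(-8*(-3 + 7)²) = 9697*(-8*4²) = 9697*(-8*16) = 9697*(-128) = -1241216)
(1756835 - 4101644)/(W + y(-892, 1710)) = (1756835 - 4101644)/(-1241216 - 892) = -2344809/(-1242108) = -2344809*(-1/1242108) = 25213/13356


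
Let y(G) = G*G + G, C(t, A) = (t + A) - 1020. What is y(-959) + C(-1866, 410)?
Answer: 916246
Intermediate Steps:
C(t, A) = -1020 + A + t (C(t, A) = (A + t) - 1020 = -1020 + A + t)
y(G) = G + G² (y(G) = G² + G = G + G²)
y(-959) + C(-1866, 410) = -959*(1 - 959) + (-1020 + 410 - 1866) = -959*(-958) - 2476 = 918722 - 2476 = 916246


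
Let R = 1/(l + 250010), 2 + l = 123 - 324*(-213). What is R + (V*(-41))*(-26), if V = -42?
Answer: -14288670395/319143 ≈ -44772.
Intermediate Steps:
l = 69133 (l = -2 + (123 - 324*(-213)) = -2 + (123 + 69012) = -2 + 69135 = 69133)
R = 1/319143 (R = 1/(69133 + 250010) = 1/319143 ≈ 3.1334e-6)
R + (V*(-41))*(-26) = 1/319143 - 42*(-41)*(-26) = 1/319143 + 1722*(-26) = 1/319143 - 44772 = -14288670395/319143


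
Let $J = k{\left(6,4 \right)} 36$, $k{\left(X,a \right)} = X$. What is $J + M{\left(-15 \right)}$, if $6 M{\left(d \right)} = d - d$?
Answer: $216$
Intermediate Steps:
$M{\left(d \right)} = 0$ ($M{\left(d \right)} = \frac{d - d}{6} = \frac{1}{6} \cdot 0 = 0$)
$J = 216$ ($J = 6 \cdot 36 = 216$)
$J + M{\left(-15 \right)} = 216 + 0 = 216$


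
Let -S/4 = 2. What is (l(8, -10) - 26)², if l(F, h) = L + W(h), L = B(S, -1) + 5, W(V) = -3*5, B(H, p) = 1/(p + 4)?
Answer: 11449/9 ≈ 1272.1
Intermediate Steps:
S = -8 (S = -4*2 = -8)
B(H, p) = 1/(4 + p)
W(V) = -15
L = 16/3 (L = 1/(4 - 1) + 5 = 1/3 + 5 = ⅓ + 5 = 16/3 ≈ 5.3333)
l(F, h) = -29/3 (l(F, h) = 16/3 - 15 = -29/3)
(l(8, -10) - 26)² = (-29/3 - 26)² = (-107/3)² = 11449/9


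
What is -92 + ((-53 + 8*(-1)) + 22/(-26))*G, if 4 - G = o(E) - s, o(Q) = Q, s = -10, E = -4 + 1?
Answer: 1216/13 ≈ 93.538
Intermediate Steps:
E = -3
G = -3 (G = 4 - (-3 - 1*(-10)) = 4 - (-3 + 10) = 4 - 1*7 = 4 - 7 = -3)
-92 + ((-53 + 8*(-1)) + 22/(-26))*G = -92 + ((-53 + 8*(-1)) + 22/(-26))*(-3) = -92 + ((-53 - 8) + 22*(-1/26))*(-3) = -92 + (-61 - 11/13)*(-3) = -92 - 804/13*(-3) = -92 + 2412/13 = 1216/13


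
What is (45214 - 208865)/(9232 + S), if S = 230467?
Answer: -163651/239699 ≈ -0.68274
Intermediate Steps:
(45214 - 208865)/(9232 + S) = (45214 - 208865)/(9232 + 230467) = -163651/239699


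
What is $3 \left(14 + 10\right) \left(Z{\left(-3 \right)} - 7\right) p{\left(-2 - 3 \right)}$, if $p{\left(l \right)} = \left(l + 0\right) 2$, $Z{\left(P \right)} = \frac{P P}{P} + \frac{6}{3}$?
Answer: $5760$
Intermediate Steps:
$Z{\left(P \right)} = 2 + P$ ($Z{\left(P \right)} = \frac{P^{2}}{P} + 6 \cdot \frac{1}{3} = P + 2 = 2 + P$)
$p{\left(l \right)} = 2 l$ ($p{\left(l \right)} = l 2 = 2 l$)
$3 \left(14 + 10\right) \left(Z{\left(-3 \right)} - 7\right) p{\left(-2 - 3 \right)} = 3 \left(14 + 10\right) \left(\left(2 - 3\right) - 7\right) 2 \left(-2 - 3\right) = 3 \cdot 24 \left(-1 - 7\right) 2 \left(-2 - 3\right) = 3 \cdot 24 \left(-8\right) 2 \left(-5\right) = 3 \left(-192\right) \left(-10\right) = \left(-576\right) \left(-10\right) = 5760$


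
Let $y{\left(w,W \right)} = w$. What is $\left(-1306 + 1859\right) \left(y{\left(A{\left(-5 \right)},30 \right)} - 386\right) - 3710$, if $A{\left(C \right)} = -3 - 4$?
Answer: $-221039$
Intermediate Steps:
$A{\left(C \right)} = -7$
$\left(-1306 + 1859\right) \left(y{\left(A{\left(-5 \right)},30 \right)} - 386\right) - 3710 = \left(-1306 + 1859\right) \left(-7 - 386\right) - 3710 = 553 \left(-393\right) - 3710 = -217329 - 3710 = -221039$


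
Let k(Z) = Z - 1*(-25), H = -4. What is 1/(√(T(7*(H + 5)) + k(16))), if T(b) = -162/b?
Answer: √35/25 ≈ 0.23664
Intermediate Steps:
k(Z) = 25 + Z (k(Z) = Z + 25 = 25 + Z)
1/(√(T(7*(H + 5)) + k(16))) = 1/(√(-162*1/(7*(-4 + 5)) + (25 + 16))) = 1/(√(-162/(7*1) + 41)) = 1/(√(-162/7 + 41)) = 1/(√(125/7)) = 1/(5*√35/7) = √35/25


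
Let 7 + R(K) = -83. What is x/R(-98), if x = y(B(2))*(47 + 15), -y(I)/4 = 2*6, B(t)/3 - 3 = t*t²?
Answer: 496/15 ≈ 33.067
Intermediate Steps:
R(K) = -90 (R(K) = -7 - 83 = -90)
B(t) = 9 + 3*t³ (B(t) = 9 + 3*(t*t²) = 9 + 3*t³)
y(I) = -48 (y(I) = -8*6 = -4*12 = -48)
x = -2976 (x = -48*(47 + 15) = -48*62 = -2976)
x/R(-98) = -2976/(-90) = -2976*(-1/90) = 496/15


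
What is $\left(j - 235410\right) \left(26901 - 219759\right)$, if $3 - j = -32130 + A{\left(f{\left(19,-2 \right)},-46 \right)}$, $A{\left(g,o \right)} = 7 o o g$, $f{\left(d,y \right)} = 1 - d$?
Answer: $-12215432862$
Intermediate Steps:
$A{\left(g,o \right)} = 7 g o^{2}$ ($A{\left(g,o \right)} = 7 o^{2} g = 7 g o^{2}$)
$j = 298749$ ($j = 3 - \left(-32130 + 7 \left(1 - 19\right) \left(-46\right)^{2}\right) = 3 - \left(-32130 + 7 \left(1 - 19\right) 2116\right) = 3 - \left(-32130 + 7 \left(-18\right) 2116\right) = 3 - \left(-32130 - 266616\right) = 3 - -298746 = 3 + 298746 = 298749$)
$\left(j - 235410\right) \left(26901 - 219759\right) = \left(298749 - 235410\right) \left(26901 - 219759\right) = 63339 \left(-192858\right) = -12215432862$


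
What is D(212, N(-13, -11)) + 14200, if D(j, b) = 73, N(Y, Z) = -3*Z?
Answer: 14273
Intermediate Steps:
D(212, N(-13, -11)) + 14200 = 73 + 14200 = 14273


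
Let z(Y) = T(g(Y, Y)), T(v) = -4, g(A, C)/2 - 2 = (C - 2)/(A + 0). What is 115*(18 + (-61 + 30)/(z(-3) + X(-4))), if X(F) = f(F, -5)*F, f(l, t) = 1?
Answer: 20125/8 ≈ 2515.6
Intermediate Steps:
g(A, C) = 4 + 2*(-2 + C)/A (g(A, C) = 4 + 2*((C - 2)/(A + 0)) = 4 + 2*((-2 + C)/A) = 4 + 2*(-2 + C)/A)
z(Y) = -4
X(F) = F (X(F) = 1*F = F)
115*(18 + (-61 + 30)/(z(-3) + X(-4))) = 115*(18 + (-61 + 30)/(-4 - 4)) = 115*(18 - 31/(-8)) = 115*(18 - 31*(-⅛)) = 115*(18 + 31/8) = 115*(175/8) = 20125/8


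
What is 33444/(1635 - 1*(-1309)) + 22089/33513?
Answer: 98819899/8221856 ≈ 12.019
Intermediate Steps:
33444/(1635 - 1*(-1309)) + 22089/33513 = 33444/(1635 + 1309) + 22089*(1/33513) = 33444/2944 + 7363/11171 = 33444*(1/2944) + 7363/11171 = 8361/736 + 7363/11171 = 98819899/8221856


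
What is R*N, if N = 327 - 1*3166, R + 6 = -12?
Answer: 51102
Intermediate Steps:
R = -18 (R = -6 - 12 = -18)
N = -2839 (N = 327 - 3166 = -2839)
R*N = -18*(-2839) = 51102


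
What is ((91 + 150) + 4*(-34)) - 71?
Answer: 34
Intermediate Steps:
((91 + 150) + 4*(-34)) - 71 = (241 - 136) - 71 = 105 - 71 = 34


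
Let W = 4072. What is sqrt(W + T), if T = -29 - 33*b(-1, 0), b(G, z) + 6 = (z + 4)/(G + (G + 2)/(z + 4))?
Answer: sqrt(4417) ≈ 66.460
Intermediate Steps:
b(G, z) = -6 + (4 + z)/(G + (2 + G)/(4 + z)) (b(G, z) = -6 + (z + 4)/(G + (G + 2)/(z + 4)) = -6 + (4 + z)/(G + (2 + G)/(4 + z)))
T = 345 (T = -29 - 33*(-12 + (4 + 0)**2 - 30*(-1) - 6*(-1)*0)/(2 + 5*(-1) - 1*0) = -29 - 33*(-12 + 4**2 + 30 + 0)/(2 - 5 + 0) = -29 - 33*(-12 + 16 + 30 + 0)/(-3) = -29 - (-11)*34 = -29 - 33*(-34/3) = -29 + 374 = 345)
sqrt(W + T) = sqrt(4072 + 345) = sqrt(4417)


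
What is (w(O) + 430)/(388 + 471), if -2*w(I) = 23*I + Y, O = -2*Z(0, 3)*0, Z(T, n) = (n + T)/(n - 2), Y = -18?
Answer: 439/859 ≈ 0.51106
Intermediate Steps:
Z(T, n) = (T + n)/(-2 + n)
O = 0 (O = -2*(0 + 3)/(-2 + 3)*0 = -2*3/1*0 = -2*3*0 = -6*0 = 0)
w(I) = 9 - 23*I/2 (w(I) = -(23*I - 18)/2 = -(-18 + 23*I)/2 = 9 - 23*I/2)
(w(O) + 430)/(388 + 471) = ((9 - 23/2*0) + 430)/(388 + 471) = ((9 + 0) + 430)/859 = (9 + 430)*(1/859) = 439*(1/859) = 439/859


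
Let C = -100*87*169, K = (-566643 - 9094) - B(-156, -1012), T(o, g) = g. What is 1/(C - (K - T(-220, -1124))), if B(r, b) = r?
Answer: -1/895843 ≈ -1.1163e-6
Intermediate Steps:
K = -575581 (K = (-566643 - 9094) - 1*(-156) = -575737 + 156 = -575581)
C = -1470300 (C = -8700*169 = -1470300)
1/(C - (K - T(-220, -1124))) = 1/(-1470300 - (-575581 - 1*(-1124))) = 1/(-1470300 - (-575581 + 1124)) = 1/(-1470300 - 1*(-574457)) = 1/(-1470300 + 574457) = 1/(-895843) = -1/895843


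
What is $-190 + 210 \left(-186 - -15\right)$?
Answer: $-36100$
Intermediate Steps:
$-190 + 210 \left(-186 - -15\right) = -190 + 210 \left(-186 + 15\right) = -190 + 210 \left(-171\right) = -190 - 35910 = -36100$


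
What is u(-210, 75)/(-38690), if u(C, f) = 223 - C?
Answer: -433/38690 ≈ -0.011192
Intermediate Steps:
u(-210, 75)/(-38690) = (223 - 1*(-210))/(-38690) = (223 + 210)*(-1/38690) = 433*(-1/38690) = -433/38690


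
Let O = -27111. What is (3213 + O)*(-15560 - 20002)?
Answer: 849860676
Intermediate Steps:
(3213 + O)*(-15560 - 20002) = (3213 - 27111)*(-15560 - 20002) = -23898*(-35562) = 849860676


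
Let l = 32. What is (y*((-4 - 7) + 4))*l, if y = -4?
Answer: 896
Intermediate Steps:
(y*((-4 - 7) + 4))*l = -4*((-4 - 7) + 4)*32 = -4*(-11 + 4)*32 = -4*(-7)*32 = 28*32 = 896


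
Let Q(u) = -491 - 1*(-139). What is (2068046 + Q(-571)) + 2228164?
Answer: 4295858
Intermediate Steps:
Q(u) = -352 (Q(u) = -491 + 139 = -352)
(2068046 + Q(-571)) + 2228164 = (2068046 - 352) + 2228164 = 2067694 + 2228164 = 4295858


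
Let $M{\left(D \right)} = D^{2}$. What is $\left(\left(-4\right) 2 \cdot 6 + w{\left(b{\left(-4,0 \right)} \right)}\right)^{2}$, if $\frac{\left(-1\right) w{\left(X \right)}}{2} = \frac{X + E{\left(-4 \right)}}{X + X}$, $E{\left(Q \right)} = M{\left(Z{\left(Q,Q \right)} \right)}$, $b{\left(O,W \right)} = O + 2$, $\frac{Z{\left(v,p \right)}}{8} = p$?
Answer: $214369$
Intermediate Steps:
$Z{\left(v,p \right)} = 8 p$
$b{\left(O,W \right)} = 2 + O$
$E{\left(Q \right)} = 64 Q^{2}$ ($E{\left(Q \right)} = \left(8 Q\right)^{2} = 64 Q^{2}$)
$w{\left(X \right)} = - \frac{1024 + X}{X}$ ($w{\left(X \right)} = - 2 \frac{X + 64 \left(-4\right)^{2}}{X + X} = - 2 \frac{X + 64 \cdot 16}{2 X} = - 2 \left(X + 1024\right) \frac{1}{2 X} = - 2 \left(1024 + X\right) \frac{1}{2 X} = - 2 \frac{1024 + X}{2 X} = - \frac{1024 + X}{X}$)
$\left(\left(-4\right) 2 \cdot 6 + w{\left(b{\left(-4,0 \right)} \right)}\right)^{2} = \left(\left(-4\right) 2 \cdot 6 + \frac{-1024 - \left(2 - 4\right)}{2 - 4}\right)^{2} = \left(\left(-8\right) 6 + \frac{-1024 - -2}{-2}\right)^{2} = \left(-48 - \frac{-1024 + 2}{2}\right)^{2} = \left(-48 - -511\right)^{2} = \left(-48 + 511\right)^{2} = 463^{2} = 214369$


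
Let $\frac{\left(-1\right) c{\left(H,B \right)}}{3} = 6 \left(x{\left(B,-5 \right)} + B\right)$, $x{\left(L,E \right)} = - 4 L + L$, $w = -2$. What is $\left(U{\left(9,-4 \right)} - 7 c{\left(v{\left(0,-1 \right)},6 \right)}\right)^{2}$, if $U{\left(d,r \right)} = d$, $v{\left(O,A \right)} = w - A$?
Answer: $2259009$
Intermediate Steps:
$v{\left(O,A \right)} = -2 - A$
$x{\left(L,E \right)} = - 3 L$
$c{\left(H,B \right)} = 36 B$ ($c{\left(H,B \right)} = - 3 \cdot 6 \left(- 3 B + B\right) = - 3 \cdot 6 \left(- 2 B\right) = - 3 \left(- 12 B\right) = 36 B$)
$\left(U{\left(9,-4 \right)} - 7 c{\left(v{\left(0,-1 \right)},6 \right)}\right)^{2} = \left(9 - 7 \cdot 36 \cdot 6\right)^{2} = \left(9 - 1512\right)^{2} = \left(-1503\right)^{2} = 2259009$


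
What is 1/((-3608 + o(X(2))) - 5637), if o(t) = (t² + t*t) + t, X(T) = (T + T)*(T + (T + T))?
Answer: -1/8069 ≈ -0.00012393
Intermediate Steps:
X(T) = 6*T² (X(T) = (2*T)*(T + 2*T) = (2*T)*(3*T) = 6*T²)
o(t) = t + 2*t² (o(t) = (t² + t²) + t = 2*t² + t = t + 2*t²)
1/((-3608 + o(X(2))) - 5637) = 1/((-3608 + (6*2²)*(1 + 2*(6*2²))) - 5637) = 1/((-3608 + (6*4)*(1 + 2*(6*4))) - 5637) = 1/((-3608 + 24*(1 + 2*24)) - 5637) = 1/((-3608 + 24*(1 + 48)) - 5637) = 1/((-3608 + 24*49) - 5637) = 1/((-3608 + 1176) - 5637) = 1/(-2432 - 5637) = 1/(-8069) = -1/8069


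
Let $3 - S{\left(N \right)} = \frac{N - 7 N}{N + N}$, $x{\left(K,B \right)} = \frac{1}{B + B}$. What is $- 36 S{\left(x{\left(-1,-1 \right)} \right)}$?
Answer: $-216$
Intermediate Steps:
$x{\left(K,B \right)} = \frac{1}{2 B}$
$S{\left(N \right)} = 6$ ($S{\left(N \right)} = 3 - \frac{N - 7 N}{N + N} = 3 - \frac{\left(-6\right) N}{2 N} = 3 - - 6 N \frac{1}{2 N} = 3 - -3 = 3 + 3 = 6$)
$- 36 S{\left(x{\left(-1,-1 \right)} \right)} = \left(-36\right) 6 = -216$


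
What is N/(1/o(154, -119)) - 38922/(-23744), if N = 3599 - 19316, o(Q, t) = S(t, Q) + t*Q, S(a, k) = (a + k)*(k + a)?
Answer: 3190913642085/11872 ≈ 2.6878e+8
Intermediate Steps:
S(a, k) = (a + k)² (S(a, k) = (a + k)*(a + k) = (a + k)²)
o(Q, t) = (Q + t)² + Q*t (o(Q, t) = (t + Q)² + t*Q = (Q + t)² + Q*t)
N = -15717
N/(1/o(154, -119)) - 38922/(-23744) = -(-288029742 + 15717*(154 - 119)²) - 38922/(-23744) = -15717/(1/(35² - 18326)) - 38922*(-1/23744) = -15717/(1/(1225 - 18326)) + 19461/11872 = -15717/(1/(-17101)) + 19461/11872 = -15717/(-1/17101) + 19461/11872 = -15717*(-17101) + 19461/11872 = 268776417 + 19461/11872 = 3190913642085/11872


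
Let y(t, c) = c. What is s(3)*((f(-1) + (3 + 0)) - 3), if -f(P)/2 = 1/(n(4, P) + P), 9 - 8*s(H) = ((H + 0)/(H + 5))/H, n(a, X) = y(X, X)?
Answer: 71/64 ≈ 1.1094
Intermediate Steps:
n(a, X) = X
s(H) = 9/8 - 1/(8*(5 + H)) (s(H) = 9/8 - (H + 0)/(H + 5)/(8*H) = 9/8 - H/(5 + H)/(8*H) = 9/8 - 1/(8*(5 + H)))
f(P) = -1/P (f(P) = -2/(P + P) = -2*1/(2*P) = -1/P)
s(3)*((f(-1) + (3 + 0)) - 3) = ((44 + 9*3)/(8*(5 + 3)))*((-1/(-1) + (3 + 0)) - 3) = ((⅛)*(44 + 27)/8)*((-1*(-1) + 3) - 3) = ((⅛)*(⅛)*71)*((1 + 3) - 3) = 71*(4 - 3)/64 = (71/64)*1 = 71/64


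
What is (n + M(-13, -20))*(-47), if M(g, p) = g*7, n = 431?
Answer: -15980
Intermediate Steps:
M(g, p) = 7*g
(n + M(-13, -20))*(-47) = (431 + 7*(-13))*(-47) = (431 - 91)*(-47) = 340*(-47) = -15980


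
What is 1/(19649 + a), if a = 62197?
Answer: 1/81846 ≈ 1.2218e-5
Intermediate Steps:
1/(19649 + a) = 1/(19649 + 62197) = 1/81846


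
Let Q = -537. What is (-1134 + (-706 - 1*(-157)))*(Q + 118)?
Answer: 705177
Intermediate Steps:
(-1134 + (-706 - 1*(-157)))*(Q + 118) = (-1134 + (-706 - 1*(-157)))*(-537 + 118) = (-1134 + (-706 + 157))*(-419) = (-1134 - 549)*(-419) = -1683*(-419) = 705177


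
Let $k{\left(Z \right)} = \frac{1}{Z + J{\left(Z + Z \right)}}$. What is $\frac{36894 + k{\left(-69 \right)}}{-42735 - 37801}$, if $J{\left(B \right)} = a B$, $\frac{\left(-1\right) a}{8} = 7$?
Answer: $- \frac{282571147}{616825224} \approx -0.45811$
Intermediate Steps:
$a = -56$ ($a = \left(-8\right) 7 = -56$)
$J{\left(B \right)} = - 56 B$
$k{\left(Z \right)} = - \frac{1}{111 Z}$ ($k{\left(Z \right)} = \frac{1}{Z - 56 \left(Z + Z\right)} = \frac{1}{Z - 56 \cdot 2 Z} = \frac{1}{Z - 112 Z} = \frac{1}{\left(-111\right) Z} = - \frac{1}{111 Z}$)
$\frac{36894 + k{\left(-69 \right)}}{-42735 - 37801} = \frac{36894 - \frac{1}{111 \left(-69\right)}}{-42735 - 37801} = \frac{36894 - - \frac{1}{7659}}{-80536} = \left(36894 + \frac{1}{7659}\right) \left(- \frac{1}{80536}\right) = \frac{282571147}{7659} \left(- \frac{1}{80536}\right) = - \frac{282571147}{616825224}$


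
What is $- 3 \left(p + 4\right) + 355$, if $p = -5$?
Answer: $358$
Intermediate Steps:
$- 3 \left(p + 4\right) + 355 = - 3 \left(-5 + 4\right) + 355 = \left(-3\right) \left(-1\right) + 355 = 3 + 355 = 358$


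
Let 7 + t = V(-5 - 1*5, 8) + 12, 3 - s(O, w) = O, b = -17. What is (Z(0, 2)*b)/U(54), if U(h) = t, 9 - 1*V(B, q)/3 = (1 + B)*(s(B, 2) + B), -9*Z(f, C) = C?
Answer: 34/1017 ≈ 0.033432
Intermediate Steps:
s(O, w) = 3 - O
Z(f, C) = -C/9
V(B, q) = 18 - 9*B (V(B, q) = 27 - 3*(1 + B)*((3 - B) + B) = 27 - 3*(1 + B)*3 = 27 - 3*(3 + 3*B) = 27 + (-9 - 9*B) = 18 - 9*B)
t = 113 (t = -7 + ((18 - 9*(-5 - 1*5)) + 12) = -7 + ((18 - 9*(-5 - 5)) + 12) = -7 + ((18 - 9*(-10)) + 12) = -7 + ((18 + 90) + 12) = -7 + (108 + 12) = -7 + 120 = 113)
U(h) = 113
(Z(0, 2)*b)/U(54) = (-1/9*2*(-17))/113 = -2/9*(-17)*(1/113) = (34/9)*(1/113) = 34/1017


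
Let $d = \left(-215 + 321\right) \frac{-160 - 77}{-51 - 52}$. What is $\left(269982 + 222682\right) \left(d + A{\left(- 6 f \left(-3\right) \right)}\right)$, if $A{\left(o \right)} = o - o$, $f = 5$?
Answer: $\frac{12376705008}{103} \approx 1.2016 \cdot 10^{8}$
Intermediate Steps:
$A{\left(o \right)} = 0$
$d = \frac{25122}{103}$ ($d = 106 \left(- \frac{237}{-103}\right) = 106 \left(\left(-237\right) \left(- \frac{1}{103}\right)\right) = 106 \cdot \frac{237}{103} = \frac{25122}{103} \approx 243.9$)
$\left(269982 + 222682\right) \left(d + A{\left(- 6 f \left(-3\right) \right)}\right) = \left(269982 + 222682\right) \left(\frac{25122}{103} + 0\right) = 492664 \cdot \frac{25122}{103} = \frac{12376705008}{103}$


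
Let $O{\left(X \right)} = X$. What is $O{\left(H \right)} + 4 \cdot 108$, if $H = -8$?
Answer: $424$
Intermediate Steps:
$O{\left(H \right)} + 4 \cdot 108 = -8 + 4 \cdot 108 = -8 + 432 = 424$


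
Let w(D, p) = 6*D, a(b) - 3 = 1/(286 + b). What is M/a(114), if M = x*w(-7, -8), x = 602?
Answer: -10113600/1201 ≈ -8421.0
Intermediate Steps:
a(b) = 3 + 1/(286 + b)
M = -25284 (M = 602*(6*(-7)) = 602*(-42) = -25284)
M/a(114) = -25284*(286 + 114)/(859 + 3*114) = -25284*400/(859 + 342) = -25284/((1/400)*1201) = -25284/1201/400 = -25284*400/1201 = -10113600/1201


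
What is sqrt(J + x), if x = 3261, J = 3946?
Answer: sqrt(7207) ≈ 84.894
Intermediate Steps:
sqrt(J + x) = sqrt(3946 + 3261) = sqrt(7207)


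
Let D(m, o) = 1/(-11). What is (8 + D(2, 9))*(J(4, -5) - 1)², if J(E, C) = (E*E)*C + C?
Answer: 643452/11 ≈ 58496.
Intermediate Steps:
D(m, o) = -1/11
J(E, C) = C + C*E² (J(E, C) = E²*C + C = C*E² + C = C + C*E²)
(8 + D(2, 9))*(J(4, -5) - 1)² = (8 - 1/11)*(-5*(1 + 4²) - 1)² = 87*(-5*(1 + 16) - 1)²/11 = 87*(-5*17 - 1)²/11 = 87*(-85 - 1)²/11 = (87/11)*(-86)² = (87/11)*7396 = 643452/11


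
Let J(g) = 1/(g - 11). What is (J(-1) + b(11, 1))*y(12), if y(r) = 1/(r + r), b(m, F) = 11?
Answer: 131/288 ≈ 0.45486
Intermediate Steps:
J(g) = 1/(-11 + g)
y(r) = 1/(2*r)
(J(-1) + b(11, 1))*y(12) = (1/(-11 - 1) + 11)*((½)/12) = (1/(-12) + 11)*((½)*(1/12)) = (-1/12 + 11)*(1/24) = (131/12)*(1/24) = 131/288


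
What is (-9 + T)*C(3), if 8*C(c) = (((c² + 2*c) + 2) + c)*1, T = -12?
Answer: -105/2 ≈ -52.500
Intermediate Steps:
C(c) = ¼ + c²/8 + 3*c/8 (C(c) = ((((c² + 2*c) + 2) + c)*1)/8 = (((2 + c² + 2*c) + c)*1)/8 = ((2 + c² + 3*c)*1)/8 = (2 + c² + 3*c)/8 = ¼ + c²/8 + 3*c/8)
(-9 + T)*C(3) = (-9 - 12)*(¼ + (⅛)*3² + (3/8)*3) = -21*(¼ + (⅛)*9 + 9/8) = -21*(¼ + 9/8 + 9/8) = -21*5/2 = -105/2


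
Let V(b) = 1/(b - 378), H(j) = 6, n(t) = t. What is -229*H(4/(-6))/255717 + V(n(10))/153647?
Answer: -25896365207/4819591720944 ≈ -0.0053731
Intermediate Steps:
V(b) = 1/(-378 + b)
-229*H(4/(-6))/255717 + V(n(10))/153647 = -229*6/255717 + 1/((-378 + 10)*153647) = -1374*1/255717 + (1/153647)/(-368) = -458/85239 - 1/368*1/153647 = -458/85239 - 1/56542096 = -25896365207/4819591720944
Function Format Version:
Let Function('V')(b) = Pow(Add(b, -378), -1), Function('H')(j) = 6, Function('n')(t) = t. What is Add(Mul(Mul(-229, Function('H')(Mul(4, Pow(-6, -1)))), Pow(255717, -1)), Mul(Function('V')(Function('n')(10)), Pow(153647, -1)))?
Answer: Rational(-25896365207, 4819591720944) ≈ -0.0053731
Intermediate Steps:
Function('V')(b) = Pow(Add(-378, b), -1)
Add(Mul(Mul(-229, Function('H')(Mul(4, Pow(-6, -1)))), Pow(255717, -1)), Mul(Function('V')(Function('n')(10)), Pow(153647, -1))) = Add(Mul(Mul(-229, 6), Pow(255717, -1)), Mul(Pow(Add(-378, 10), -1), Pow(153647, -1))) = Add(Mul(-1374, Rational(1, 255717)), Mul(Pow(-368, -1), Rational(1, 153647))) = Add(Rational(-458, 85239), Mul(Rational(-1, 368), Rational(1, 153647))) = Add(Rational(-458, 85239), Rational(-1, 56542096)) = Rational(-25896365207, 4819591720944)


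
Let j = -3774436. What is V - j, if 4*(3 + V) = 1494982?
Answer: 8296357/2 ≈ 4.1482e+6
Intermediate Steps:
V = 747485/2 (V = -3 + (¼)*1494982 = -3 + 747491/2 = 747485/2 ≈ 3.7374e+5)
V - j = 747485/2 - 1*(-3774436) = 747485/2 + 3774436 = 8296357/2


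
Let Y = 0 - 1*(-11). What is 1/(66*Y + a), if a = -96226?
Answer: -1/95500 ≈ -1.0471e-5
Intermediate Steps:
Y = 11 (Y = 0 + 11 = 11)
1/(66*Y + a) = 1/(66*11 - 96226) = 1/(726 - 96226) = 1/(-95500) = -1/95500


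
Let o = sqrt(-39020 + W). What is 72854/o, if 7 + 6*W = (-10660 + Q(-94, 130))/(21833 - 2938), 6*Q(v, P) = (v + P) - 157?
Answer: -437124*I*sqrt(501530779931545)/26543042071 ≈ -368.81*I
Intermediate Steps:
Q(v, P) = -157/6 + P/6 + v/6 (Q(v, P) = ((v + P) - 157)/6 = ((P + v) - 157)/6 = (-157 + P + v)/6 = -157/6 + P/6 + v/6)
W = -857671/680220 (W = -7/6 + ((-10660 + (-157/6 + (1/6)*130 + (1/6)*(-94)))/(21833 - 2938))/6 = -7/6 + ((-10660 + (-157/6 + 65/3 - 47/3))/18895)/6 = -7/6 + ((-10660 - 121/6)*(1/18895))/6 = -7/6 + (-64081/6*1/18895)/6 = -7/6 + (1/6)*(-64081/113370) = -7/6 - 64081/680220 = -857671/680220 ≈ -1.2609)
o = I*sqrt(501530779931545)/113370 (o = sqrt(-39020 - 857671/680220) = sqrt(-26543042071/680220) = I*sqrt(501530779931545)/113370 ≈ 197.54*I)
72854/o = 72854/((I*sqrt(501530779931545)/113370)) = 72854*(-6*I*sqrt(501530779931545)/26543042071) = -437124*I*sqrt(501530779931545)/26543042071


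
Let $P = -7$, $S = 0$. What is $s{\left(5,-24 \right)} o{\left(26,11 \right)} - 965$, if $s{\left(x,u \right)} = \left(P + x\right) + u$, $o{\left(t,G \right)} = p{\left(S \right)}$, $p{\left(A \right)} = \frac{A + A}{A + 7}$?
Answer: $-965$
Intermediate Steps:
$p{\left(A \right)} = \frac{2 A}{7 + A}$
$o{\left(t,G \right)} = 0$ ($o{\left(t,G \right)} = 2 \cdot 0 \frac{1}{7 + 0} = 2 \cdot 0 \cdot \frac{1}{7} = 0$)
$s{\left(x,u \right)} = -7 + u + x$ ($s{\left(x,u \right)} = \left(-7 + x\right) + u = -7 + u + x$)
$s{\left(5,-24 \right)} o{\left(26,11 \right)} - 965 = \left(-7 - 24 + 5\right) 0 - 965 = \left(-26\right) 0 - 965 = 0 - 965 = -965$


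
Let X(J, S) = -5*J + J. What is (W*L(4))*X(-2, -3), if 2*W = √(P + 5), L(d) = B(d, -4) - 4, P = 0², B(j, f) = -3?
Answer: -28*√5 ≈ -62.610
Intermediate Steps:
X(J, S) = -4*J
P = 0
L(d) = -7 (L(d) = -3 - 4 = -7)
W = √5/2 (W = √(0 + 5)/2 = √5/2 ≈ 1.1180)
(W*L(4))*X(-2, -3) = ((√5/2)*(-7))*(-4*(-2)) = -7*√5/2*8 = -28*√5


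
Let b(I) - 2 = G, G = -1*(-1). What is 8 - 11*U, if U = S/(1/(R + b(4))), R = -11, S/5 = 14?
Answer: 6168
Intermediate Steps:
S = 70 (S = 5*14 = 70)
G = 1
b(I) = 3 (b(I) = 2 + 1 = 3)
U = -560 (U = 70/(1/(-11 + 3)) = 70/(1/(-8)) = 70/(-1/8) = 70*(-8) = -560)
8 - 11*U = 8 - 11*(-560) = 8 + 6160 = 6168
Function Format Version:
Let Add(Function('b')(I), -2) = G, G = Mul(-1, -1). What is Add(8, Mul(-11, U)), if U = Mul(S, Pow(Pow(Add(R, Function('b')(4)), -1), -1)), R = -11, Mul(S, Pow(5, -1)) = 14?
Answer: 6168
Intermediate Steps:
S = 70 (S = Mul(5, 14) = 70)
G = 1
Function('b')(I) = 3 (Function('b')(I) = Add(2, 1) = 3)
U = -560 (U = Mul(70, Pow(Pow(Add(-11, 3), -1), -1)) = Mul(70, Pow(Pow(-8, -1), -1)) = Mul(70, Pow(Rational(-1, 8), -1)) = Mul(70, -8) = -560)
Add(8, Mul(-11, U)) = Add(8, Mul(-11, -560)) = Add(8, 6160) = 6168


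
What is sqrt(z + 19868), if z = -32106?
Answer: I*sqrt(12238) ≈ 110.63*I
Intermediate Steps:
sqrt(z + 19868) = sqrt(-32106 + 19868) = sqrt(-12238) = I*sqrt(12238)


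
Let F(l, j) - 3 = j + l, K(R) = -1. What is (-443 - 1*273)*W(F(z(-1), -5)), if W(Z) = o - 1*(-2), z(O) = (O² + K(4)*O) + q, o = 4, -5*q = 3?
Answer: -4296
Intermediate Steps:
q = -⅗ (q = -⅕*3 = -⅗ ≈ -0.60000)
z(O) = -⅗ + O² - O (z(O) = (O² - O) - ⅗ = -⅗ + O² - O)
F(l, j) = 3 + j + l (F(l, j) = 3 + (j + l) = 3 + j + l)
W(Z) = 6 (W(Z) = 4 - 1*(-2) = 4 + 2 = 6)
(-443 - 1*273)*W(F(z(-1), -5)) = (-443 - 1*273)*6 = (-443 - 273)*6 = -716*6 = -4296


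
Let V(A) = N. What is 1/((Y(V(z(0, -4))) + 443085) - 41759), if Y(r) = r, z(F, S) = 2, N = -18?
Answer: 1/401308 ≈ 2.4919e-6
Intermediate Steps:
V(A) = -18
1/((Y(V(z(0, -4))) + 443085) - 41759) = 1/((-18 + 443085) - 41759) = 1/(443067 - 41759) = 1/401308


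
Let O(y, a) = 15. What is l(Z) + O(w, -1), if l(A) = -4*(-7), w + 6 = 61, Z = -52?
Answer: 43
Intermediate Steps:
w = 55 (w = -6 + 61 = 55)
l(A) = 28
l(Z) + O(w, -1) = 28 + 15 = 43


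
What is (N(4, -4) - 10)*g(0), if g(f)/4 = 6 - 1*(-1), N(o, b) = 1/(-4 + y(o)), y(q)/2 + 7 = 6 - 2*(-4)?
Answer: -1386/5 ≈ -277.20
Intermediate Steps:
y(q) = 14 (y(q) = -14 + 2*(6 - 2*(-4)) = -14 + 2*(6 + 8) = -14 + 2*14 = -14 + 28 = 14)
N(o, b) = 1/10 (N(o, b) = 1/(-4 + 14) = 1/10)
g(f) = 28 (g(f) = 4*(6 - 1*(-1)) = 4*(6 + 1) = 4*7 = 28)
(N(4, -4) - 10)*g(0) = (1/10 - 10)*28 = -99/10*28 = -1386/5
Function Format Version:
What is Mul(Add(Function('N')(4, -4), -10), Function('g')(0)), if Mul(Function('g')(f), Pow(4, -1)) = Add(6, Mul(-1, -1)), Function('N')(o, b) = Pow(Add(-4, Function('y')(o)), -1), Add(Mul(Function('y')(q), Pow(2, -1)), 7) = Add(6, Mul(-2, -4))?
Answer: Rational(-1386, 5) ≈ -277.20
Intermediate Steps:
Function('y')(q) = 14 (Function('y')(q) = Add(-14, Mul(2, Add(6, Mul(-2, -4)))) = Add(-14, Mul(2, Add(6, 8))) = Add(-14, Mul(2, 14)) = Add(-14, 28) = 14)
Function('N')(o, b) = Rational(1, 10) (Function('N')(o, b) = Pow(Add(-4, 14), -1) = Pow(10, -1) = Rational(1, 10))
Function('g')(f) = 28 (Function('g')(f) = Mul(4, Add(6, Mul(-1, -1))) = Mul(4, Add(6, 1)) = Mul(4, 7) = 28)
Mul(Add(Function('N')(4, -4), -10), Function('g')(0)) = Mul(Add(Rational(1, 10), -10), 28) = Mul(Rational(-99, 10), 28) = Rational(-1386, 5)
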